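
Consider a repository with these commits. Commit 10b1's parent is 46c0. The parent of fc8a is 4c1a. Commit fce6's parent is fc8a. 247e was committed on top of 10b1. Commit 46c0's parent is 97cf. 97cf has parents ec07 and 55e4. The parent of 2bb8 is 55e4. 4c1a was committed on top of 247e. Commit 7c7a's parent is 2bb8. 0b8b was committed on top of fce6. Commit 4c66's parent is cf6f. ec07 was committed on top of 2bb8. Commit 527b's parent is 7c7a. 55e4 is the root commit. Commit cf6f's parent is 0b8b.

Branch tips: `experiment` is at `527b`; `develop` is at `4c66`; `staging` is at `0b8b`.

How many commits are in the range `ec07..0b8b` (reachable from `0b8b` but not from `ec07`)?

Reachable from 0b8b: {0b8b, 10b1, 247e, 2bb8, 46c0, 4c1a, 55e4, 97cf, ec07, fc8a, fce6}.
Reachable from ec07: {2bb8, 55e4, ec07}.
In 0b8b's history but not ec07's: {0b8b, 10b1, 247e, 46c0, 4c1a, 97cf, fc8a, fce6} — 8 commits.

8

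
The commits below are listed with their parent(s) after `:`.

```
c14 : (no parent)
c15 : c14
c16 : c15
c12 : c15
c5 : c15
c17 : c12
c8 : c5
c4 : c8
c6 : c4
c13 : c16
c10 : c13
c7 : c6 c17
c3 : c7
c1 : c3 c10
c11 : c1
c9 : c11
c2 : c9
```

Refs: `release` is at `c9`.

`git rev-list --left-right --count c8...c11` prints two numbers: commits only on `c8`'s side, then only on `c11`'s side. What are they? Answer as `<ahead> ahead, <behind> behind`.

0 ahead, 11 behind

Reachable from c8: {c14, c15, c5, c8}.
Reachable from c11: {c1, c10, c11, c12, c13, c14, c15, c16, c17, c3, c4, c5, c6, c7, c8}.
Only in c8's history (ahead): {} — 0.
Only in c11's history (behind): {c1, c10, c11, c12, c13, c16, c17, c3, c4, c6, c7} — 11.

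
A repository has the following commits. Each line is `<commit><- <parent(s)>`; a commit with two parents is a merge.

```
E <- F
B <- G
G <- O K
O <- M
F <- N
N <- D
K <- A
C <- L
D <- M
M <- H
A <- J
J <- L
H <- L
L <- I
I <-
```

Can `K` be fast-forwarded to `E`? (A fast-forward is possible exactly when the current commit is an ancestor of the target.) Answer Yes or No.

No

A fast-forward from K to E is possible iff K is an ancestor of E.
Ancestors of E: {D, E, F, H, I, L, M, N}.
K is not among them, so fast-forward is not possible.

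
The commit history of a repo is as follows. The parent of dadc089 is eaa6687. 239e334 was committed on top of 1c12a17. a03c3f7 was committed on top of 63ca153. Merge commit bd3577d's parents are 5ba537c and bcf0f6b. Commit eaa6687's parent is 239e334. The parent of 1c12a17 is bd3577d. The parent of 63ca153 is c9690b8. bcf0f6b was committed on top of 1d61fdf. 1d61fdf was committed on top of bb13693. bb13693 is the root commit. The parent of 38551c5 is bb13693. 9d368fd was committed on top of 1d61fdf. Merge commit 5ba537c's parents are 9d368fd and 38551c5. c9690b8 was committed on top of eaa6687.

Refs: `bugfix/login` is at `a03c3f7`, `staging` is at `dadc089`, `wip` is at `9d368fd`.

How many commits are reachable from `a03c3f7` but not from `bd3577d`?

Reachable from a03c3f7: {1c12a17, 1d61fdf, 239e334, 38551c5, 5ba537c, 63ca153, 9d368fd, a03c3f7, bb13693, bcf0f6b, bd3577d, c9690b8, eaa6687}.
Reachable from bd3577d: {1d61fdf, 38551c5, 5ba537c, 9d368fd, bb13693, bcf0f6b, bd3577d}.
In a03c3f7's history but not bd3577d's: {1c12a17, 239e334, 63ca153, a03c3f7, c9690b8, eaa6687} — 6 commits.

6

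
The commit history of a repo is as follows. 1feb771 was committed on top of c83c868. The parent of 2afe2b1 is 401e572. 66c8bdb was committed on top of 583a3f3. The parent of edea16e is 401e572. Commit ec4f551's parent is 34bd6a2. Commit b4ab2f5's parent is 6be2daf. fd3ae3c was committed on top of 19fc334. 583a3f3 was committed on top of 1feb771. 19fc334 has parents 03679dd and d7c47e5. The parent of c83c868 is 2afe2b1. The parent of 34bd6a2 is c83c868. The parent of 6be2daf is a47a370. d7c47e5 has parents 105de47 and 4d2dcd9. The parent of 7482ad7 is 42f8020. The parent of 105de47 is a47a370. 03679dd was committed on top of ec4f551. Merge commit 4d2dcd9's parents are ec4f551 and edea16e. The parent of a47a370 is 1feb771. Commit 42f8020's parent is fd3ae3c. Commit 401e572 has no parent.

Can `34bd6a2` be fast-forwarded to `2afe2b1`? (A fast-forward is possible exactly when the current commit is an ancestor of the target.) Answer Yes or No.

A fast-forward from 34bd6a2 to 2afe2b1 is possible iff 34bd6a2 is an ancestor of 2afe2b1.
Ancestors of 2afe2b1: {2afe2b1, 401e572}.
34bd6a2 is not among them, so fast-forward is not possible.

No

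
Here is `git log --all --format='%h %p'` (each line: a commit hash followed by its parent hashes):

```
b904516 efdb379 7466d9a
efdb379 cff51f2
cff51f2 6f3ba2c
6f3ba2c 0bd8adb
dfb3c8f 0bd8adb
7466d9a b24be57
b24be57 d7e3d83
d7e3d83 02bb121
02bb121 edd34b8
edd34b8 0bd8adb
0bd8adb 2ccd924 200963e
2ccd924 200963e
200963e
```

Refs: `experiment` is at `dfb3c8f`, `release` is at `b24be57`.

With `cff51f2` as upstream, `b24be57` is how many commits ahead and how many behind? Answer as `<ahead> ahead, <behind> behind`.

Reachable from b24be57: {02bb121, 0bd8adb, 200963e, 2ccd924, b24be57, d7e3d83, edd34b8}.
Reachable from cff51f2: {0bd8adb, 200963e, 2ccd924, 6f3ba2c, cff51f2}.
Only in b24be57's history (ahead): {02bb121, b24be57, d7e3d83, edd34b8} — 4.
Only in cff51f2's history (behind): {6f3ba2c, cff51f2} — 2.

4 ahead, 2 behind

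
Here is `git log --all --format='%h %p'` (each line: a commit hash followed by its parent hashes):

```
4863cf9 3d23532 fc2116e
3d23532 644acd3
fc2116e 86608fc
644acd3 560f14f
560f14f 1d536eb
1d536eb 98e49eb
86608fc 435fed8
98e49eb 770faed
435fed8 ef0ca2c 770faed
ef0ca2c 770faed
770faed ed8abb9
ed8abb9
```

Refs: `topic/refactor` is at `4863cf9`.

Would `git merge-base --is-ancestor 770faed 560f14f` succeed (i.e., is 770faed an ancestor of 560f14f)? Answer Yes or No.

Ancestors of 560f14f (commits reachable by following parents): {1d536eb, 560f14f, 770faed, 98e49eb, ed8abb9}.
770faed is in that set, so it is an ancestor of 560f14f.

Yes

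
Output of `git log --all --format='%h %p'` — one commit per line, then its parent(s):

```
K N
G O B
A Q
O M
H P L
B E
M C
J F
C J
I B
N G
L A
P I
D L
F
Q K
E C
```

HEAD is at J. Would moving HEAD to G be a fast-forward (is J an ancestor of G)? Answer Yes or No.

A fast-forward from J to G is possible iff J is an ancestor of G.
Ancestors of G: {B, C, E, F, G, J, M, O}.
J is among them, so fast-forward is possible.

Yes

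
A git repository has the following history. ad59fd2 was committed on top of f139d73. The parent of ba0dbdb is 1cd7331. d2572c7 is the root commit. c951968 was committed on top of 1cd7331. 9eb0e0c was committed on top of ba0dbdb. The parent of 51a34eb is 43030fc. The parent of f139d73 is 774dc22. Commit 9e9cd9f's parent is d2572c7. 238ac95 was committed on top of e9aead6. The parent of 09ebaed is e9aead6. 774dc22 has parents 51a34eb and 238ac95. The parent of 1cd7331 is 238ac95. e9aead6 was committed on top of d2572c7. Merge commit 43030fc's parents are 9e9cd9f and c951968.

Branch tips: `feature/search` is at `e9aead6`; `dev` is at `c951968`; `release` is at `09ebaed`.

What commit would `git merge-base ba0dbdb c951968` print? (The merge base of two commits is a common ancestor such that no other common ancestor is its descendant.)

1cd7331

Ancestors of ba0dbdb: {1cd7331, 238ac95, ba0dbdb, d2572c7, e9aead6}.
Ancestors of c951968: {1cd7331, 238ac95, c951968, d2572c7, e9aead6}.
Common ancestors: {1cd7331, 238ac95, d2572c7, e9aead6}.
Among these, 1cd7331 is not an ancestor of any other common ancestor — it is the merge base.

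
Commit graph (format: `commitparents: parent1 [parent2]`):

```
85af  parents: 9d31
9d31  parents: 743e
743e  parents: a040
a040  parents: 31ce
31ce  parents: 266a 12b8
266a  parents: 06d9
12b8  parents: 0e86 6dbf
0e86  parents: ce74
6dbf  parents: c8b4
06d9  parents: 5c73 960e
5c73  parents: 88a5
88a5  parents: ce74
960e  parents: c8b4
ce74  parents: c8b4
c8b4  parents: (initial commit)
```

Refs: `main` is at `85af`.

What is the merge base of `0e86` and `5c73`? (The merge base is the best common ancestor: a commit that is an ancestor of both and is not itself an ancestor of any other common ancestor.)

Ancestors of 0e86: {0e86, c8b4, ce74}.
Ancestors of 5c73: {5c73, 88a5, c8b4, ce74}.
Common ancestors: {c8b4, ce74}.
Among these, ce74 is not an ancestor of any other common ancestor — it is the merge base.

ce74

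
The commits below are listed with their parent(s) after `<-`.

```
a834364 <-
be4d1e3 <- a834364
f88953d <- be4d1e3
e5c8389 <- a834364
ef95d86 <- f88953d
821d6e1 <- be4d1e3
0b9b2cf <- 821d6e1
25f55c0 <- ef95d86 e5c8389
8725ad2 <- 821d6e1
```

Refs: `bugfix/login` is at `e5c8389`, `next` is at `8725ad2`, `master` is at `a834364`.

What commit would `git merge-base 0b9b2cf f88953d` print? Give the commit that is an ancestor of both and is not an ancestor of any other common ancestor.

be4d1e3

Ancestors of 0b9b2cf: {0b9b2cf, 821d6e1, a834364, be4d1e3}.
Ancestors of f88953d: {a834364, be4d1e3, f88953d}.
Common ancestors: {a834364, be4d1e3}.
Among these, be4d1e3 is not an ancestor of any other common ancestor — it is the merge base.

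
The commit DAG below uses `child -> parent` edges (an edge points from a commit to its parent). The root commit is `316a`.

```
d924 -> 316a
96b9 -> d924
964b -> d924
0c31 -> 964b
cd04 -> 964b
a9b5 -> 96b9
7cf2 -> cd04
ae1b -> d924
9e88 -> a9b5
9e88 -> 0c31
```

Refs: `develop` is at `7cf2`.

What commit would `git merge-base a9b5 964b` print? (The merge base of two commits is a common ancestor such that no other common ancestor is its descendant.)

d924

Ancestors of a9b5: {316a, 96b9, a9b5, d924}.
Ancestors of 964b: {316a, 964b, d924}.
Common ancestors: {316a, d924}.
Among these, d924 is not an ancestor of any other common ancestor — it is the merge base.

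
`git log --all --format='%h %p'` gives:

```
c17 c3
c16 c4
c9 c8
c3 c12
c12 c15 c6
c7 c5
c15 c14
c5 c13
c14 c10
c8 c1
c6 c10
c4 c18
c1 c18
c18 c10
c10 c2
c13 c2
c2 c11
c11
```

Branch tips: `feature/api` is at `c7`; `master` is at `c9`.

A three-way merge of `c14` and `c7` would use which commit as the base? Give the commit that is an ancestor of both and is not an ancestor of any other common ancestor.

c2

Ancestors of c14: {c10, c11, c14, c2}.
Ancestors of c7: {c11, c13, c2, c5, c7}.
Common ancestors: {c11, c2}.
Among these, c2 is not an ancestor of any other common ancestor — it is the merge base.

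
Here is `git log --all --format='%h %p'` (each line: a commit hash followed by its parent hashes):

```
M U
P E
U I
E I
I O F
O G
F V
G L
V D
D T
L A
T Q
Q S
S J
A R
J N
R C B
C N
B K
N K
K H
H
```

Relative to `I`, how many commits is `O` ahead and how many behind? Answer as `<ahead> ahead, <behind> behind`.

0 ahead, 8 behind

Reachable from O: {A, B, C, G, H, K, L, N, O, R}.
Reachable from I: {A, B, C, D, F, G, H, I, J, K, L, N, O, Q, R, S, T, V}.
Only in O's history (ahead): {} — 0.
Only in I's history (behind): {D, F, I, J, Q, S, T, V} — 8.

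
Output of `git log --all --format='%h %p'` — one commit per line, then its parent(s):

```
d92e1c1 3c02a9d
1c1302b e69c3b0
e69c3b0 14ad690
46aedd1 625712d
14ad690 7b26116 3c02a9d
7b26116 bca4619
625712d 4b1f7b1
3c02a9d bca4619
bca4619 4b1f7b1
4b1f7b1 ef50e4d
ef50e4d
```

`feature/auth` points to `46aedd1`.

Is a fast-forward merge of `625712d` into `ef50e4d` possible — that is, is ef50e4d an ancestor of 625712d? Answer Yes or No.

A fast-forward from ef50e4d to 625712d is possible iff ef50e4d is an ancestor of 625712d.
Ancestors of 625712d: {4b1f7b1, 625712d, ef50e4d}.
ef50e4d is among them, so fast-forward is possible.

Yes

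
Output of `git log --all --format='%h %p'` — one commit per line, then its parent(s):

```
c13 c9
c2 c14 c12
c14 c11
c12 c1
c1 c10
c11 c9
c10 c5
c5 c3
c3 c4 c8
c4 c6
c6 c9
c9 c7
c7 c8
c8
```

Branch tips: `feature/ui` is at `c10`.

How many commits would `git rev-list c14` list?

Walking parent pointers from c14: reachable set = {c11, c14, c7, c8, c9}.
That is 5 commits.

5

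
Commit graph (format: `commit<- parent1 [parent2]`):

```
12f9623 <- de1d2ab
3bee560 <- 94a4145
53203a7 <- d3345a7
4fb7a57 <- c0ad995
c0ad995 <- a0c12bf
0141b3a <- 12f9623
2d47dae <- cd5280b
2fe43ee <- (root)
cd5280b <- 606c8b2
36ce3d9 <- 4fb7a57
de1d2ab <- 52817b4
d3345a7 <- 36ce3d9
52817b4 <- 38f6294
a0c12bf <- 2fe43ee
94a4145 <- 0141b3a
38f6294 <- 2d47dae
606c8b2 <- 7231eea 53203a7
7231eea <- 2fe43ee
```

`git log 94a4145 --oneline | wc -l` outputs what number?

17

Walking parent pointers from 94a4145: reachable set = {0141b3a, 12f9623, 2d47dae, 2fe43ee, 36ce3d9, 38f6294, 4fb7a57, 52817b4, 53203a7, 606c8b2, 7231eea, 94a4145, a0c12bf, c0ad995, cd5280b, d3345a7, de1d2ab}.
That is 17 commits.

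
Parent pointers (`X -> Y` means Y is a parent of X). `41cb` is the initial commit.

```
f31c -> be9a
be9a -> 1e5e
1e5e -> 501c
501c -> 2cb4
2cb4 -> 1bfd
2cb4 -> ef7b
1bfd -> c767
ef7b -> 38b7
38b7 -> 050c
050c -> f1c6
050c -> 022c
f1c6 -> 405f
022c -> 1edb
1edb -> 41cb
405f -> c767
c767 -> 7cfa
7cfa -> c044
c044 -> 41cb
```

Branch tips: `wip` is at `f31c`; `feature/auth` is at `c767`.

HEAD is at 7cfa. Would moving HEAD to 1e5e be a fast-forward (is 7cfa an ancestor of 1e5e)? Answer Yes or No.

Yes

A fast-forward from 7cfa to 1e5e is possible iff 7cfa is an ancestor of 1e5e.
Ancestors of 1e5e: {022c, 050c, 1bfd, 1e5e, 1edb, 2cb4, 38b7, 405f, 41cb, 501c, 7cfa, c044, c767, ef7b, f1c6}.
7cfa is among them, so fast-forward is possible.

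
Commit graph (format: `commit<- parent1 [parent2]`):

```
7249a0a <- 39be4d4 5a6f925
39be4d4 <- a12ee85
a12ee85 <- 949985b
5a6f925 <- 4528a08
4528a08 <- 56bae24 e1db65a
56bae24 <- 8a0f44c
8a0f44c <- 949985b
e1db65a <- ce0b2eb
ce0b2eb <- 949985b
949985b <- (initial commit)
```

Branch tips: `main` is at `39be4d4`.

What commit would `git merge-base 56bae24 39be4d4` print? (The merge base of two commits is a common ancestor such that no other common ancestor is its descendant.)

Ancestors of 56bae24: {56bae24, 8a0f44c, 949985b}.
Ancestors of 39be4d4: {39be4d4, 949985b, a12ee85}.
Common ancestors: {949985b}.
The only common ancestor is 949985b, so it is the merge base.

949985b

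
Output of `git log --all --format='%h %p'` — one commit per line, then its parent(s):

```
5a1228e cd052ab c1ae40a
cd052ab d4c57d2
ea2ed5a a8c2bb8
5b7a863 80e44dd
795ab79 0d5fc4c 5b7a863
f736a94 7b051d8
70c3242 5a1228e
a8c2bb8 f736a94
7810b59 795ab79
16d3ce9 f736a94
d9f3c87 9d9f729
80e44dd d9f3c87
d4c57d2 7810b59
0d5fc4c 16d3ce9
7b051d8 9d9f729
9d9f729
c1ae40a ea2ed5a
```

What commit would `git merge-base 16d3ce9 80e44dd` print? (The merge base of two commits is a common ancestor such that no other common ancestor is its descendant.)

Ancestors of 16d3ce9: {16d3ce9, 7b051d8, 9d9f729, f736a94}.
Ancestors of 80e44dd: {80e44dd, 9d9f729, d9f3c87}.
Common ancestors: {9d9f729}.
The only common ancestor is 9d9f729, so it is the merge base.

9d9f729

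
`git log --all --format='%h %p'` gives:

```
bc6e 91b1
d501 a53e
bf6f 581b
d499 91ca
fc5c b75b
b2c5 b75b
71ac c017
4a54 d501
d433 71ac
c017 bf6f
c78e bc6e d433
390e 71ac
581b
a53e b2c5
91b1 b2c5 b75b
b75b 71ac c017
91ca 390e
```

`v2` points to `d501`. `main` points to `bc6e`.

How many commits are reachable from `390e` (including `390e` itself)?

5

Walking parent pointers from 390e: reachable set = {390e, 581b, 71ac, bf6f, c017}.
That is 5 commits.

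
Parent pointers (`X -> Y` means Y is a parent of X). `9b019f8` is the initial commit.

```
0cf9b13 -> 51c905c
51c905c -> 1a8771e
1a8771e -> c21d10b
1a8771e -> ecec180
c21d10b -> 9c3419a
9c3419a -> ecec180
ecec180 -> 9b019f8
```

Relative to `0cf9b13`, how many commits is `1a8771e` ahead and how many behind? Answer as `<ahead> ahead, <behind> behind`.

Reachable from 1a8771e: {1a8771e, 9b019f8, 9c3419a, c21d10b, ecec180}.
Reachable from 0cf9b13: {0cf9b13, 1a8771e, 51c905c, 9b019f8, 9c3419a, c21d10b, ecec180}.
Only in 1a8771e's history (ahead): {} — 0.
Only in 0cf9b13's history (behind): {0cf9b13, 51c905c} — 2.

0 ahead, 2 behind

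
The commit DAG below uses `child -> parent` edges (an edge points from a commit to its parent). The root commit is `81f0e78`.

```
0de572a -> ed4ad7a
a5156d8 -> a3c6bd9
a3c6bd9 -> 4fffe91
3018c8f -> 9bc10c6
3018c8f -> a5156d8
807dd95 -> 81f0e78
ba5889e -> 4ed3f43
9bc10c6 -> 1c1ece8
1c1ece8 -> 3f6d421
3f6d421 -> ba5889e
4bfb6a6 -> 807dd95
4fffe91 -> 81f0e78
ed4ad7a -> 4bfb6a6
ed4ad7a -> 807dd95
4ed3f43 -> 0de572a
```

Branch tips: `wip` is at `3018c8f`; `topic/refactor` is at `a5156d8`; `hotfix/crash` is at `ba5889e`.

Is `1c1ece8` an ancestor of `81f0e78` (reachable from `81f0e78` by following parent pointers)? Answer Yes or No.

Ancestors of 81f0e78: {81f0e78}.
1c1ece8 is not in that set, so it is not an ancestor of 81f0e78.

No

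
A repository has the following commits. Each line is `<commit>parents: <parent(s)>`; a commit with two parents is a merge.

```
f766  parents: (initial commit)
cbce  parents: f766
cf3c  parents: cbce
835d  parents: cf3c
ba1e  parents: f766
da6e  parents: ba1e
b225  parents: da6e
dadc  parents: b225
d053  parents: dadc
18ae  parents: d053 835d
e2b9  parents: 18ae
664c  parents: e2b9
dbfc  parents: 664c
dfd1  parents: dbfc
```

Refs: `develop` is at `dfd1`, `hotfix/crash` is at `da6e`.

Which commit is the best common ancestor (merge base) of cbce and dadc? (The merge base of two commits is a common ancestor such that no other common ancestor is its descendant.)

Ancestors of cbce: {cbce, f766}.
Ancestors of dadc: {b225, ba1e, da6e, dadc, f766}.
Common ancestors: {f766}.
The only common ancestor is f766, so it is the merge base.

f766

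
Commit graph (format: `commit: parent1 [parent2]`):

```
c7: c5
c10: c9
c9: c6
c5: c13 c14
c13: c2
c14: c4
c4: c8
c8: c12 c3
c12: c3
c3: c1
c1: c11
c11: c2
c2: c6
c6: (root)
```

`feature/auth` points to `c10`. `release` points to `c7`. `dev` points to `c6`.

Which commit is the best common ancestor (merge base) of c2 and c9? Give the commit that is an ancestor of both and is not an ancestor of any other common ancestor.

Ancestors of c2: {c2, c6}.
Ancestors of c9: {c6, c9}.
Common ancestors: {c6}.
The only common ancestor is c6, so it is the merge base.

c6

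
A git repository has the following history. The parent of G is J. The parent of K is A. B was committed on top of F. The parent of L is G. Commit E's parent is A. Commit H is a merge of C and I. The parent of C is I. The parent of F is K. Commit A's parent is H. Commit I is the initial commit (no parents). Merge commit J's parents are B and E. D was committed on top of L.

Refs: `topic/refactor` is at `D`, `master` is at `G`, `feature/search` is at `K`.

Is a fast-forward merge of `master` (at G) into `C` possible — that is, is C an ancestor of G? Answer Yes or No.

Yes

A fast-forward from C to G is possible iff C is an ancestor of G.
Ancestors of G: {A, B, C, E, F, G, H, I, J, K}.
C is among them, so fast-forward is possible.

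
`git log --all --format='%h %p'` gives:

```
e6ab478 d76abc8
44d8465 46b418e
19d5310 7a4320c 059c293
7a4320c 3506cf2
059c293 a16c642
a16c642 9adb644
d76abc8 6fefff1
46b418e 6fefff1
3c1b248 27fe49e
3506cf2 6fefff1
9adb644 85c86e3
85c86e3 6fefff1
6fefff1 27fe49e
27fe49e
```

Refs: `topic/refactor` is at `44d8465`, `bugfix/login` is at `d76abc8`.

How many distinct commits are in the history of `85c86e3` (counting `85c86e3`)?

3

Walking parent pointers from 85c86e3: reachable set = {27fe49e, 6fefff1, 85c86e3}.
That is 3 commits.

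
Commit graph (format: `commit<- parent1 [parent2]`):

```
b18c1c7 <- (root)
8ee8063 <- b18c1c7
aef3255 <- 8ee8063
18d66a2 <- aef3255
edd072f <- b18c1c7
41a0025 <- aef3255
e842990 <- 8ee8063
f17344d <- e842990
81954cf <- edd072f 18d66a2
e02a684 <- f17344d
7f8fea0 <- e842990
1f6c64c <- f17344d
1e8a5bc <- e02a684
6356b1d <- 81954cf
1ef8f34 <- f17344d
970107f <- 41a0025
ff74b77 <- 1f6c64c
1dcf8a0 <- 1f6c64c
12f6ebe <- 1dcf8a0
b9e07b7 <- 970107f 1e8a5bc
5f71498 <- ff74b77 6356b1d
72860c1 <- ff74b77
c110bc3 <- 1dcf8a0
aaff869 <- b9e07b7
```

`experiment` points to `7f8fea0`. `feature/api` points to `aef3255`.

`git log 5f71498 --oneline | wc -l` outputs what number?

12

Walking parent pointers from 5f71498: reachable set = {18d66a2, 1f6c64c, 5f71498, 6356b1d, 81954cf, 8ee8063, aef3255, b18c1c7, e842990, edd072f, f17344d, ff74b77}.
That is 12 commits.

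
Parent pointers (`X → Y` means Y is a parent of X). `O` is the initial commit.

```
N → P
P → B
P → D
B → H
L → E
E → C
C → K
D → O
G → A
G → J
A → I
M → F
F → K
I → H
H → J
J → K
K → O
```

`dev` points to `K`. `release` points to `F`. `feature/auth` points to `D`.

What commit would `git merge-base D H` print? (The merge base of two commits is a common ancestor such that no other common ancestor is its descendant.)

Ancestors of D: {D, O}.
Ancestors of H: {H, J, K, O}.
Common ancestors: {O}.
The only common ancestor is O, so it is the merge base.

O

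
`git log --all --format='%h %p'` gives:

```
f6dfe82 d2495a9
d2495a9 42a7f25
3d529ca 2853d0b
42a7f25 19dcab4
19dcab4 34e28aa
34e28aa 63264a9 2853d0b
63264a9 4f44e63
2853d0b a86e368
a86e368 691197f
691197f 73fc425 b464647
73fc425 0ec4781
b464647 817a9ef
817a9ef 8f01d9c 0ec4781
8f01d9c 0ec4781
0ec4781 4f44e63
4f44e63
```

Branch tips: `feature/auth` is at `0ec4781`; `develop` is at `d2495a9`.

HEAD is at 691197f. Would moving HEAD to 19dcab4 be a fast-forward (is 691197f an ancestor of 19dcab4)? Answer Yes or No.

Yes

A fast-forward from 691197f to 19dcab4 is possible iff 691197f is an ancestor of 19dcab4.
Ancestors of 19dcab4: {0ec4781, 19dcab4, 2853d0b, 34e28aa, 4f44e63, 63264a9, 691197f, 73fc425, 817a9ef, 8f01d9c, a86e368, b464647}.
691197f is among them, so fast-forward is possible.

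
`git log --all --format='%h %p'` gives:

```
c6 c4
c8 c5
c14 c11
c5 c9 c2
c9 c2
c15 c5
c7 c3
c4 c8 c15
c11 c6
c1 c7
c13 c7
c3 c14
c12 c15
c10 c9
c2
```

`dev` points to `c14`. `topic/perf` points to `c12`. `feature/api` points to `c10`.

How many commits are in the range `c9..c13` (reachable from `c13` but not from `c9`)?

Reachable from c13: {c11, c13, c14, c15, c2, c3, c4, c5, c6, c7, c8, c9}.
Reachable from c9: {c2, c9}.
In c13's history but not c9's: {c11, c13, c14, c15, c3, c4, c5, c6, c7, c8} — 10 commits.

10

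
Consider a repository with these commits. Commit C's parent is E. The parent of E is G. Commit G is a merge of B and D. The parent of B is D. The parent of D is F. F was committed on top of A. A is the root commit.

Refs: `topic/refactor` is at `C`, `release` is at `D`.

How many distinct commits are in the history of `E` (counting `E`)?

6

Walking parent pointers from E: reachable set = {A, B, D, E, F, G}.
That is 6 commits.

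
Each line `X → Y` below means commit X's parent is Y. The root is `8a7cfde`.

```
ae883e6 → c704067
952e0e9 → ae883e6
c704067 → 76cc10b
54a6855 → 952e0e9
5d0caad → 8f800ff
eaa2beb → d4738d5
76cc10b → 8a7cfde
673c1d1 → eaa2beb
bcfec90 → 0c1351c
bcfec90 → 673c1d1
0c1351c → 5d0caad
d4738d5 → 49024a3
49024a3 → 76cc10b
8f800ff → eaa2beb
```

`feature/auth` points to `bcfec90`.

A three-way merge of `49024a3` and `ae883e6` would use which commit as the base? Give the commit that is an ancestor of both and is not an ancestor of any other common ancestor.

76cc10b

Ancestors of 49024a3: {49024a3, 76cc10b, 8a7cfde}.
Ancestors of ae883e6: {76cc10b, 8a7cfde, ae883e6, c704067}.
Common ancestors: {76cc10b, 8a7cfde}.
Among these, 76cc10b is not an ancestor of any other common ancestor — it is the merge base.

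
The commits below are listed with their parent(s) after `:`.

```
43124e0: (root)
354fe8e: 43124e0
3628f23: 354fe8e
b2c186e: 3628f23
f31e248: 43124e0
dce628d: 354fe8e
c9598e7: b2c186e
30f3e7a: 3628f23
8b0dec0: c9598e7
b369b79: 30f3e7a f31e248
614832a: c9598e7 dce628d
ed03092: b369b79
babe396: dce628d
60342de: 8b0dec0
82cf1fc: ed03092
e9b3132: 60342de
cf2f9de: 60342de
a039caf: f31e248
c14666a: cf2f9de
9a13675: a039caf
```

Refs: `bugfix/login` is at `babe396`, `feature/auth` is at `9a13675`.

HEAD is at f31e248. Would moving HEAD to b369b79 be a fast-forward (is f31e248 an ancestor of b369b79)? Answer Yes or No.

A fast-forward from f31e248 to b369b79 is possible iff f31e248 is an ancestor of b369b79.
Ancestors of b369b79: {30f3e7a, 354fe8e, 3628f23, 43124e0, b369b79, f31e248}.
f31e248 is among them, so fast-forward is possible.

Yes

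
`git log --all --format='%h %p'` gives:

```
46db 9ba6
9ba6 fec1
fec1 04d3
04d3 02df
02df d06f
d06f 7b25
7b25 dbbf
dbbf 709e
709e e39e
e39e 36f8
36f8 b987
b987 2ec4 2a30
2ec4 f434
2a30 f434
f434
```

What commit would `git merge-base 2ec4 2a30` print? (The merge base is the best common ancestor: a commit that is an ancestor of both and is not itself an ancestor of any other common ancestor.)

Ancestors of 2ec4: {2ec4, f434}.
Ancestors of 2a30: {2a30, f434}.
Common ancestors: {f434}.
The only common ancestor is f434, so it is the merge base.

f434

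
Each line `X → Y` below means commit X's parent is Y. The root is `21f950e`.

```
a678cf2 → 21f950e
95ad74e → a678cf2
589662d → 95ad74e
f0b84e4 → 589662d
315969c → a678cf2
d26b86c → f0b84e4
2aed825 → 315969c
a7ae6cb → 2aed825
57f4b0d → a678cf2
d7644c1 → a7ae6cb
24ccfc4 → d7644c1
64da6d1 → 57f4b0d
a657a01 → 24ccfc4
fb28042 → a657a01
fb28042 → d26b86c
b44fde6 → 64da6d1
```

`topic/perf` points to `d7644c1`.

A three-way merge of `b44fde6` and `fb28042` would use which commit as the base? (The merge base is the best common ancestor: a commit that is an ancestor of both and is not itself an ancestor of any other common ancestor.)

Ancestors of b44fde6: {21f950e, 57f4b0d, 64da6d1, a678cf2, b44fde6}.
Ancestors of fb28042: {21f950e, 24ccfc4, 2aed825, 315969c, 589662d, 95ad74e, a657a01, a678cf2, a7ae6cb, d26b86c, d7644c1, f0b84e4, fb28042}.
Common ancestors: {21f950e, a678cf2}.
Among these, a678cf2 is not an ancestor of any other common ancestor — it is the merge base.

a678cf2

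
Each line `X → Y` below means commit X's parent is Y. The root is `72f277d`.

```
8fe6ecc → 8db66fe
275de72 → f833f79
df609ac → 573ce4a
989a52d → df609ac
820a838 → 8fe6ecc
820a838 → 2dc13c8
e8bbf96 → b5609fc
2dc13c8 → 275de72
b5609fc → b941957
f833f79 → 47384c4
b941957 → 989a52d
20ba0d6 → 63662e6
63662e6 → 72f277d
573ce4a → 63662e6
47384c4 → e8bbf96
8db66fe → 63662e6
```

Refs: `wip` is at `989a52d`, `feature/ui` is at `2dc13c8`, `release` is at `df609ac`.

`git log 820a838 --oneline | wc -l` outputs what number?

Walking parent pointers from 820a838: reachable set = {275de72, 2dc13c8, 47384c4, 573ce4a, 63662e6, 72f277d, 820a838, 8db66fe, 8fe6ecc, 989a52d, b5609fc, b941957, df609ac, e8bbf96, f833f79}.
That is 15 commits.

15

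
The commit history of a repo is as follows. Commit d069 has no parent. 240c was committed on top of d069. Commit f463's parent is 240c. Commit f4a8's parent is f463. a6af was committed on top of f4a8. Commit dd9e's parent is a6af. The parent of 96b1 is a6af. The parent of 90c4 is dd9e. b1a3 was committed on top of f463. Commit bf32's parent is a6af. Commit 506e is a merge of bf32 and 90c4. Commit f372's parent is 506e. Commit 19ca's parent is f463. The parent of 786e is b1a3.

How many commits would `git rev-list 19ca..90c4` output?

4

Reachable from 90c4: {240c, 90c4, a6af, d069, dd9e, f463, f4a8}.
Reachable from 19ca: {19ca, 240c, d069, f463}.
In 90c4's history but not 19ca's: {90c4, a6af, dd9e, f4a8} — 4 commits.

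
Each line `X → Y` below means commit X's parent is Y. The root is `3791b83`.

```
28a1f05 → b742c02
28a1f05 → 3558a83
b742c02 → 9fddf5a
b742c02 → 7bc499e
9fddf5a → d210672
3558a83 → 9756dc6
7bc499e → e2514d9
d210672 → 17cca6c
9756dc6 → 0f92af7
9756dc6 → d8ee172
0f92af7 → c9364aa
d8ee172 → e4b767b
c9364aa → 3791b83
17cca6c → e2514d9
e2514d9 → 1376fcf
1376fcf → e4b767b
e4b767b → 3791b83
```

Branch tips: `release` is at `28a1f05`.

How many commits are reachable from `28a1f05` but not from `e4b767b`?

Reachable from 28a1f05: {0f92af7, 1376fcf, 17cca6c, 28a1f05, 3558a83, 3791b83, 7bc499e, 9756dc6, 9fddf5a, b742c02, c9364aa, d210672, d8ee172, e2514d9, e4b767b}.
Reachable from e4b767b: {3791b83, e4b767b}.
In 28a1f05's history but not e4b767b's: {0f92af7, 1376fcf, 17cca6c, 28a1f05, 3558a83, 7bc499e, 9756dc6, 9fddf5a, b742c02, c9364aa, d210672, d8ee172, e2514d9} — 13 commits.

13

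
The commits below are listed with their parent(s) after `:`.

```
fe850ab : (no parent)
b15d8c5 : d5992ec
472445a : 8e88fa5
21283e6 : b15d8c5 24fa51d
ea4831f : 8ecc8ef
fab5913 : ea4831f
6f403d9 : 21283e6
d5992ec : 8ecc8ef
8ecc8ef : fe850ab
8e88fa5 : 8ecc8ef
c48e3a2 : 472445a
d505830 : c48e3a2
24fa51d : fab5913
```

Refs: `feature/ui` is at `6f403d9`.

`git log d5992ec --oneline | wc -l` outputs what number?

Walking parent pointers from d5992ec: reachable set = {8ecc8ef, d5992ec, fe850ab}.
That is 3 commits.

3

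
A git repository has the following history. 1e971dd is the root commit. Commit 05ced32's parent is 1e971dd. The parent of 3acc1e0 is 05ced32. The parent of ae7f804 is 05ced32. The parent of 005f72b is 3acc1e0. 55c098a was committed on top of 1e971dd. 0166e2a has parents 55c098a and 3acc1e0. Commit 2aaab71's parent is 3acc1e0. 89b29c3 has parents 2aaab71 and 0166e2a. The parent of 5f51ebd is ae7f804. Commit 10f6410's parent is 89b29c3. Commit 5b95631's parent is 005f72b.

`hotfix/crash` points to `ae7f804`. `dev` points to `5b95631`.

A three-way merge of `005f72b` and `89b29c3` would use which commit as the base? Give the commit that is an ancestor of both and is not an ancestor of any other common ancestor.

3acc1e0

Ancestors of 005f72b: {005f72b, 05ced32, 1e971dd, 3acc1e0}.
Ancestors of 89b29c3: {0166e2a, 05ced32, 1e971dd, 2aaab71, 3acc1e0, 55c098a, 89b29c3}.
Common ancestors: {05ced32, 1e971dd, 3acc1e0}.
Among these, 3acc1e0 is not an ancestor of any other common ancestor — it is the merge base.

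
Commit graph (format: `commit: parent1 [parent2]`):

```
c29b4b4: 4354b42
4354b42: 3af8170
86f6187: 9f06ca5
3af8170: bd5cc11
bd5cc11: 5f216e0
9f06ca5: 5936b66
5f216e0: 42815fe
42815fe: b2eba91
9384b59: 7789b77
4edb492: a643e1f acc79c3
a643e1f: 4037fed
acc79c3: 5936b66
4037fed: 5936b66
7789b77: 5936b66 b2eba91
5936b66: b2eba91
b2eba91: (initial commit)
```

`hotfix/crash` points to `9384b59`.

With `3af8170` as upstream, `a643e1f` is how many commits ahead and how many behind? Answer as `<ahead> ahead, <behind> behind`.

3 ahead, 4 behind

Reachable from a643e1f: {4037fed, 5936b66, a643e1f, b2eba91}.
Reachable from 3af8170: {3af8170, 42815fe, 5f216e0, b2eba91, bd5cc11}.
Only in a643e1f's history (ahead): {4037fed, 5936b66, a643e1f} — 3.
Only in 3af8170's history (behind): {3af8170, 42815fe, 5f216e0, bd5cc11} — 4.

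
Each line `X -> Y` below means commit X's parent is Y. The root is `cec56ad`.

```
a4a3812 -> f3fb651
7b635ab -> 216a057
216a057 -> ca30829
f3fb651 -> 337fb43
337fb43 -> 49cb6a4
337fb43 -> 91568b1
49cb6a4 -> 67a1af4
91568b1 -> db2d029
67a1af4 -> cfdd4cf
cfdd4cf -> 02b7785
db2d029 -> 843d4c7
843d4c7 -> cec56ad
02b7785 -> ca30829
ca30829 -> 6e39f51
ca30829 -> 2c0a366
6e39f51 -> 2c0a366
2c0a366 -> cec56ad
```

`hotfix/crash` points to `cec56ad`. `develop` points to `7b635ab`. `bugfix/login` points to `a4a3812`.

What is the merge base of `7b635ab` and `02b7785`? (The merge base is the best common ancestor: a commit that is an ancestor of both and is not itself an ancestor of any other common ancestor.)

Ancestors of 7b635ab: {216a057, 2c0a366, 6e39f51, 7b635ab, ca30829, cec56ad}.
Ancestors of 02b7785: {02b7785, 2c0a366, 6e39f51, ca30829, cec56ad}.
Common ancestors: {2c0a366, 6e39f51, ca30829, cec56ad}.
Among these, ca30829 is not an ancestor of any other common ancestor — it is the merge base.

ca30829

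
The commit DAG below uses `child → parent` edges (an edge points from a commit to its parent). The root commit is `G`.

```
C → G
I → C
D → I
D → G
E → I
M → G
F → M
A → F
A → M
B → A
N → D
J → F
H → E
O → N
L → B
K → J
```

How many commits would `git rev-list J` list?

Walking parent pointers from J: reachable set = {F, G, J, M}.
That is 4 commits.

4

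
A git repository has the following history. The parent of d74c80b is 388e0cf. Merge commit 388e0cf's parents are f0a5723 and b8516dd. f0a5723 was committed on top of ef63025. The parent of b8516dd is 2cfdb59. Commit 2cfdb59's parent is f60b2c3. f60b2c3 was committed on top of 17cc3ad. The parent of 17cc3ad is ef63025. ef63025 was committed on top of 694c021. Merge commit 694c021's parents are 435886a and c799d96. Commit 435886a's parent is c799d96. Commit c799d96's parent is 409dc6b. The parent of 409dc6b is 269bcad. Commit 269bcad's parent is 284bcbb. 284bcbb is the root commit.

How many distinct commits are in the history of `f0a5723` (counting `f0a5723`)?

8

Walking parent pointers from f0a5723: reachable set = {269bcad, 284bcbb, 409dc6b, 435886a, 694c021, c799d96, ef63025, f0a5723}.
That is 8 commits.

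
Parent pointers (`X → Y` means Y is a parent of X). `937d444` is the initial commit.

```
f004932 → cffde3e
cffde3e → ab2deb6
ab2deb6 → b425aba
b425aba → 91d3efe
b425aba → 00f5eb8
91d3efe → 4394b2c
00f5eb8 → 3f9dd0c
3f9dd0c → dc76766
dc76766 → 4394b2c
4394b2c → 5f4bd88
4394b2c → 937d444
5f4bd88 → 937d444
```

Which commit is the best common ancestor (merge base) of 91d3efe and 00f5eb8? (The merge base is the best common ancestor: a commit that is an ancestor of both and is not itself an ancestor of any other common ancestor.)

Ancestors of 91d3efe: {4394b2c, 5f4bd88, 91d3efe, 937d444}.
Ancestors of 00f5eb8: {00f5eb8, 3f9dd0c, 4394b2c, 5f4bd88, 937d444, dc76766}.
Common ancestors: {4394b2c, 5f4bd88, 937d444}.
Among these, 4394b2c is not an ancestor of any other common ancestor — it is the merge base.

4394b2c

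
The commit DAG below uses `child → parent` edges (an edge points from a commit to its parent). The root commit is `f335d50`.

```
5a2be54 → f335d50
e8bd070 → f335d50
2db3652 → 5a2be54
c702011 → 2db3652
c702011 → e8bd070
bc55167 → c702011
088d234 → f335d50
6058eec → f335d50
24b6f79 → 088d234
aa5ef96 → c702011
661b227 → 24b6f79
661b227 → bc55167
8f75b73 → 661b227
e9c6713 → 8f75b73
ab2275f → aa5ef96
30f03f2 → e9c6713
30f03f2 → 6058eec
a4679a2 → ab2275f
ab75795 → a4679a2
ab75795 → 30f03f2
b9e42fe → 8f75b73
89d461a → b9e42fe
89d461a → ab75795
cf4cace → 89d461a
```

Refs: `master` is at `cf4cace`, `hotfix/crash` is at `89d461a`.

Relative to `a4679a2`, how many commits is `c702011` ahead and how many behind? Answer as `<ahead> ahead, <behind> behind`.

Reachable from c702011: {2db3652, 5a2be54, c702011, e8bd070, f335d50}.
Reachable from a4679a2: {2db3652, 5a2be54, a4679a2, aa5ef96, ab2275f, c702011, e8bd070, f335d50}.
Only in c702011's history (ahead): {} — 0.
Only in a4679a2's history (behind): {a4679a2, aa5ef96, ab2275f} — 3.

0 ahead, 3 behind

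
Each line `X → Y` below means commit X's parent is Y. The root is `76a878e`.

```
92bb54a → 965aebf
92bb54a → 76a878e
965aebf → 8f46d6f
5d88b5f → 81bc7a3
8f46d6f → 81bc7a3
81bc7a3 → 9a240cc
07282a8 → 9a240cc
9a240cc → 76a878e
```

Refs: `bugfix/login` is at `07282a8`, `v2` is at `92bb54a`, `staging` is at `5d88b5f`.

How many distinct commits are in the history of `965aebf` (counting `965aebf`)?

Walking parent pointers from 965aebf: reachable set = {76a878e, 81bc7a3, 8f46d6f, 965aebf, 9a240cc}.
That is 5 commits.

5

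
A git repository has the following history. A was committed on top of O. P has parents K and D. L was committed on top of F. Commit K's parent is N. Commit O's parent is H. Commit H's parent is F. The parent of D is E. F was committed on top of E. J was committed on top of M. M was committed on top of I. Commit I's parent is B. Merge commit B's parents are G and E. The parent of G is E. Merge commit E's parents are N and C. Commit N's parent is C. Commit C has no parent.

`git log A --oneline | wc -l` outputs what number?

7

Walking parent pointers from A: reachable set = {A, C, E, F, H, N, O}.
That is 7 commits.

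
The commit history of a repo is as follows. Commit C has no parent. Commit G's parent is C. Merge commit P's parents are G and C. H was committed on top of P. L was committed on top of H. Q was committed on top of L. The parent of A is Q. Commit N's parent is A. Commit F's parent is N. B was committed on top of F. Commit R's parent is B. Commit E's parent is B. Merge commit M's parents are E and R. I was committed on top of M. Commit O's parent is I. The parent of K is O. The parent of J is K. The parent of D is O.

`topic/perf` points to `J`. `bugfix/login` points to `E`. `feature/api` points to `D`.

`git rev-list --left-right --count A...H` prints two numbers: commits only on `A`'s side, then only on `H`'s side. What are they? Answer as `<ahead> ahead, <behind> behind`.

Reachable from A: {A, C, G, H, L, P, Q}.
Reachable from H: {C, G, H, P}.
Only in A's history (ahead): {A, L, Q} — 3.
Only in H's history (behind): {} — 0.

3 ahead, 0 behind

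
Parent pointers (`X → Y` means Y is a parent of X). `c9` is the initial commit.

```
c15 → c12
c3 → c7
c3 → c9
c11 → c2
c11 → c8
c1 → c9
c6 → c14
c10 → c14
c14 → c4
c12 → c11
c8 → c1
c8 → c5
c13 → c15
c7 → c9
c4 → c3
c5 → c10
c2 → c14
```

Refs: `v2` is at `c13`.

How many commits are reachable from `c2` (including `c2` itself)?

6

Walking parent pointers from c2: reachable set = {c14, c2, c3, c4, c7, c9}.
That is 6 commits.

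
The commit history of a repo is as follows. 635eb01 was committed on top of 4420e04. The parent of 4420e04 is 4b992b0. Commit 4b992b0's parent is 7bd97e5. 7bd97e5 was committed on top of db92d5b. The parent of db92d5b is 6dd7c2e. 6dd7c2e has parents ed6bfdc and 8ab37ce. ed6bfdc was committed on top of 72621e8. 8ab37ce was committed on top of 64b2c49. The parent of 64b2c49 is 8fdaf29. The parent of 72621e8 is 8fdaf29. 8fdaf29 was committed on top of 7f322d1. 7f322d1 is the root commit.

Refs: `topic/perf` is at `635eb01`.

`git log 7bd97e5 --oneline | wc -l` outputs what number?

9

Walking parent pointers from 7bd97e5: reachable set = {64b2c49, 6dd7c2e, 72621e8, 7bd97e5, 7f322d1, 8ab37ce, 8fdaf29, db92d5b, ed6bfdc}.
That is 9 commits.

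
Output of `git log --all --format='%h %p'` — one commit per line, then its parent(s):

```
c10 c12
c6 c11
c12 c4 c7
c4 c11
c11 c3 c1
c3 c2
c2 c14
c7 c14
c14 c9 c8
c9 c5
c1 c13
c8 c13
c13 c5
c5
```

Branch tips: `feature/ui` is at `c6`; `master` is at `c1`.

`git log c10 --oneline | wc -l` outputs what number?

13

Walking parent pointers from c10: reachable set = {c1, c10, c11, c12, c13, c14, c2, c3, c4, c5, c7, c8, c9}.
That is 13 commits.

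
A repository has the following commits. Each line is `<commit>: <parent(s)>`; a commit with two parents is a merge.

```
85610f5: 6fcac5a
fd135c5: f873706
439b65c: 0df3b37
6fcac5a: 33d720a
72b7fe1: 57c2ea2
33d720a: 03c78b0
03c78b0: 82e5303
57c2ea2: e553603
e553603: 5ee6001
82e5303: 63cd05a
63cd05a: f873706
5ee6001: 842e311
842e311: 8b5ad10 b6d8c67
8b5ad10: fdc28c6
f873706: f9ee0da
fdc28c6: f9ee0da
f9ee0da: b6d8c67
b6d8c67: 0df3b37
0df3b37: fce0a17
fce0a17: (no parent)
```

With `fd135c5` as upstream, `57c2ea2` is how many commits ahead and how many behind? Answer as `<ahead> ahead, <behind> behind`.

6 ahead, 2 behind

Reachable from 57c2ea2: {0df3b37, 57c2ea2, 5ee6001, 842e311, 8b5ad10, b6d8c67, e553603, f9ee0da, fce0a17, fdc28c6}.
Reachable from fd135c5: {0df3b37, b6d8c67, f873706, f9ee0da, fce0a17, fd135c5}.
Only in 57c2ea2's history (ahead): {57c2ea2, 5ee6001, 842e311, 8b5ad10, e553603, fdc28c6} — 6.
Only in fd135c5's history (behind): {f873706, fd135c5} — 2.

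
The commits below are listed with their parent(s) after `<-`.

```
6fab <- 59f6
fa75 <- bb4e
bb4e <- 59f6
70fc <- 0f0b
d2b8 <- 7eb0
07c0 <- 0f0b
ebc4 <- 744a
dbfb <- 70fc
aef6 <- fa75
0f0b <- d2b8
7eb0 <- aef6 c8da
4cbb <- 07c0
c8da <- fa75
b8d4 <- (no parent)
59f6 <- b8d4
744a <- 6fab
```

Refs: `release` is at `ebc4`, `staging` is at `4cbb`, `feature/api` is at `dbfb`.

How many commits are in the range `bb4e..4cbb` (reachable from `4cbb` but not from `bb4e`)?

8

Reachable from 4cbb: {07c0, 0f0b, 4cbb, 59f6, 7eb0, aef6, b8d4, bb4e, c8da, d2b8, fa75}.
Reachable from bb4e: {59f6, b8d4, bb4e}.
In 4cbb's history but not bb4e's: {07c0, 0f0b, 4cbb, 7eb0, aef6, c8da, d2b8, fa75} — 8 commits.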